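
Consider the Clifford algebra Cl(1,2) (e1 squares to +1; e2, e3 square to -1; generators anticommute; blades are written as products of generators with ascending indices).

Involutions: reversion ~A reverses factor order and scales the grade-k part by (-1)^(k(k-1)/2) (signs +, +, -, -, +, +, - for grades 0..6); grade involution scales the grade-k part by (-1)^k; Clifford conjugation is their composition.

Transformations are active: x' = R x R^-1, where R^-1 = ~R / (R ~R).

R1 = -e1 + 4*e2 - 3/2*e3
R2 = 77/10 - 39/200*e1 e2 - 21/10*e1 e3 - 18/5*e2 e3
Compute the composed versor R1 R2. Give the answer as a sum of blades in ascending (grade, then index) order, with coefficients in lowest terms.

Distribute over the terms of R1 (each basis-blade product reordered to ascending indices, repeated generators contracted through their squares):
(-e1) R2 = -77/10*e1 + 39/200*e2 + 21/10*e3 + 18/5*e1 e2 e3
(4*e2) R2 = -39/50*e1 + 154/5*e2 + 72/5*e3 + 42/5*e1 e2 e3
(-3/2*e3) R2 = 63/20*e1 + 27/5*e2 - 231/20*e3 + 117/400*e1 e2 e3
Summing the partial products and collecting blades:
Answer: -533/100*e1 + 7279/200*e2 + 99/20*e3 + 4917/400*e1 e2 e3


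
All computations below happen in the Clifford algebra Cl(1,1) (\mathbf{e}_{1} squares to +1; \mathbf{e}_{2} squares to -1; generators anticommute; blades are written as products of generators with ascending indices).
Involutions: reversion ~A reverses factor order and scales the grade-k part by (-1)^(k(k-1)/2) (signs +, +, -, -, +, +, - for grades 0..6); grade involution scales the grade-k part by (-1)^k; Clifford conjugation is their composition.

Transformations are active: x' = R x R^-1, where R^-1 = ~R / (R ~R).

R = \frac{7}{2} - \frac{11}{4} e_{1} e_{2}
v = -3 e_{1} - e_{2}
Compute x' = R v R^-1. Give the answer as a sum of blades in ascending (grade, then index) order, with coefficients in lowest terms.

~R = \frac{7}{2} + \frac{11}{4} e_{1} e_{2}, and R ~R = \frac{75}{16}, so R^-1 = ~R / (\frac{75}{16}).
R v = -\frac{53}{4} e_{1} - \frac{47}{4} e_{2}
Answer: -\frac{1259}{75} e_{1} - \frac{1241}{75} e_{2}


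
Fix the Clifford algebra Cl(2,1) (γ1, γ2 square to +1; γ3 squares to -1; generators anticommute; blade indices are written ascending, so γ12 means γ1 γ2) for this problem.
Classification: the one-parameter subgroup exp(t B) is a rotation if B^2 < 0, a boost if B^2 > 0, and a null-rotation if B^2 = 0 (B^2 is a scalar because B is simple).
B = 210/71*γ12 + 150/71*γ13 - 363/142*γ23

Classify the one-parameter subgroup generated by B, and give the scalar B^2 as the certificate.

B^2 term by term: the squares give (210/71)^2*(γ12)^2 + (150/71)^2*(γ13)^2 + (-363/142)^2*(γ23)^2 = 44100/5041*(-1) + 22500/5041*(+1) + 131769/20164*(+1) = 9/4 (each basis 2-blade squares to minus the product of its generators' squares); cross terms between blades sharing an index anticommute and cancel. So B^2 = 9/4.
Answer: boost, certificate B^2 = 9/4. Key observation: B^2 = 9/4 is a conjugation invariant, so its sign decides the class regardless of the surface form of B.


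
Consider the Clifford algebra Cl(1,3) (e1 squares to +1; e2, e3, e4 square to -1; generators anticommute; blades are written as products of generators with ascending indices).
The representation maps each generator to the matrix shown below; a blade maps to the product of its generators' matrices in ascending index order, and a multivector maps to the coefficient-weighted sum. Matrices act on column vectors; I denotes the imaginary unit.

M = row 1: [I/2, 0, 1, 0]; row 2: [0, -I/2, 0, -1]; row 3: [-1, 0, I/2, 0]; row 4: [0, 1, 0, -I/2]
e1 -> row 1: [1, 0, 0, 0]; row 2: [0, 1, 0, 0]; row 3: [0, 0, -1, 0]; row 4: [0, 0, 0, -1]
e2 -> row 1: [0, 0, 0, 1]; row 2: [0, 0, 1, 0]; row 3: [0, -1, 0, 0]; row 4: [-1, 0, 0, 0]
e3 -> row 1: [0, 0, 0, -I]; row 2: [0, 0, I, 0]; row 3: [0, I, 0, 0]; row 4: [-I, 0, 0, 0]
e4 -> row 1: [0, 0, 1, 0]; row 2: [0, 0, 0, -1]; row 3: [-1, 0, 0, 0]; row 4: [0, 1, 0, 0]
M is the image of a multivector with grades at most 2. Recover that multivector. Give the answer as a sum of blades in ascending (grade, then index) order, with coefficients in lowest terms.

Method: the blade images are trace-orthogonal — tr(rho(e_A) rho(e_B)^-1) = 4 if A = B and 0 otherwise — and rho(e_A)^-1 = (e_A)^2 * rho(e_A) with (e_A)^2 = +1 or -1, so the coefficient of e_A in the preimage is (e_A)^2 * tr(M rho(e_A))/4.
Nonzero projections over blades of grade <= 2: e4: (e4)^2 = -1, tr(M rho(e4)) = -4, coefficient 1; e2 e3: (e2 e3)^2 = -1, tr(M rho(e2 e3)) = 2, coefficient -1/2. Every other blade of grade <= 2 projects to 0.
Answer: e4 - 1/2*e2 e3


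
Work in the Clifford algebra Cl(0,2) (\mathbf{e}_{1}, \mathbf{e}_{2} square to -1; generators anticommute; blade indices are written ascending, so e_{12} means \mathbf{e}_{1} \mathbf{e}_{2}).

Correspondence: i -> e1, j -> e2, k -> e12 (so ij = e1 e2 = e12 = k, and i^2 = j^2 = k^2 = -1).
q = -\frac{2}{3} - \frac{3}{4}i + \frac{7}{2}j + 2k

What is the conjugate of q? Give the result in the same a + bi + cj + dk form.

In blades: q = -\frac{2}{3} - \frac{3}{4} e_{1} + \frac{7}{2} e_{2} + 2 e_{12}.
Conjugation here is Clifford conjugation: the scalar is fixed and the grade-1 and grade-2 blades all flip sign, giving -\frac{2}{3} + \frac{3}{4} e_{1} - \frac{7}{2} e_{2} - 2 e_{12}; translating back:
Answer: -\frac{2}{3} + \frac{3}{4}i - \frac{7}{2}j - 2k


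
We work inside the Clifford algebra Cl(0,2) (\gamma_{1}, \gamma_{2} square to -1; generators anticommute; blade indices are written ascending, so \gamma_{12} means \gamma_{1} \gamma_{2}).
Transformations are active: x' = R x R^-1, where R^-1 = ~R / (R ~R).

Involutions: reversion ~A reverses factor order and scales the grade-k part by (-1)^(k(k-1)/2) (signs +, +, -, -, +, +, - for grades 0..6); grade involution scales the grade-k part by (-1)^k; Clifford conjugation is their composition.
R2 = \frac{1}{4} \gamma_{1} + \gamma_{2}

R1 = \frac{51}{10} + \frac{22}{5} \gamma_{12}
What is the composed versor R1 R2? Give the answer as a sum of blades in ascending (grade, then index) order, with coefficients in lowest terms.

Distribute over the terms of R1 (each basis-blade product reordered to ascending indices, repeated generators contracted through their squares):
(\frac{51}{10}) R2 = \frac{51}{40} \gamma_{1} + \frac{51}{10} \gamma_{2}
(\frac{22}{5} \gamma_{12}) R2 = -\frac{22}{5} \gamma_{1} + \frac{11}{10} \gamma_{2}
Summing the partial products and collecting blades:
Answer: -\frac{25}{8} \gamma_{1} + \frac{31}{5} \gamma_{2}


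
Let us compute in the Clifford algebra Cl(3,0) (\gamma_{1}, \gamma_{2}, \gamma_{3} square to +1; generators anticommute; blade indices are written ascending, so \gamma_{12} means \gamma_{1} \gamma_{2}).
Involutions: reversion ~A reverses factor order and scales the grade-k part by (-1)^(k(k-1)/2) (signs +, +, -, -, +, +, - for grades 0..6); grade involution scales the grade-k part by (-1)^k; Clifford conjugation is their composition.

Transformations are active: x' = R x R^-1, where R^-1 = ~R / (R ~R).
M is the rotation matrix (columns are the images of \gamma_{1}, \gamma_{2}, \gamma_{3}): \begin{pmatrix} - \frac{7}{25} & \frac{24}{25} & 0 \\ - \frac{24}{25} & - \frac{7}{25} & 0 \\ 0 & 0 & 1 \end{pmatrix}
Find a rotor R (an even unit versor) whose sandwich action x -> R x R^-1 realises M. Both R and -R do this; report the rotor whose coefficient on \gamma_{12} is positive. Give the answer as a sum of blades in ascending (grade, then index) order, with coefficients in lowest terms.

Method: write R = a + b12*\gamma_{12} + b13*\gamma_{13} + b23*\gamma_{23} with a^2 + b12^2 + b13^2 + b23^2 = 1 (so R^-1 = ~R). Expanding the columns R e_j ~R gives tr M = 4a^2 - 1 and, from the antisymmetric part, M21 - M12 = -4a*b12, M13 - M31 = 4a*b13, M32 - M23 = -4a*b23.
Here tr M = \frac{11}{25}, so a^2 = (1 + tr M)/4 = \frac{9}{25} and a = ±\frac{3}{5}. Taking a = \frac{3}{5}: M21 - M12 = -\frac{48}{25}, M13 - M31 = 0, M32 - M23 = 0, giving b12 = \frac{4}{5}, b13 = 0, b23 = 0, i.e. R = \frac{3}{5} + \frac{4}{5} \gamma_{12}.
Its \gamma_{12} coefficient is already positive.
Answer: \frac{3}{5} + \frac{4}{5} \gamma_{12}. Note: both R and -R realise this M (trace \frac{11}{25}); the covering map identifies them, and the \gamma_{12}-coefficient sign is the tie-breaker.


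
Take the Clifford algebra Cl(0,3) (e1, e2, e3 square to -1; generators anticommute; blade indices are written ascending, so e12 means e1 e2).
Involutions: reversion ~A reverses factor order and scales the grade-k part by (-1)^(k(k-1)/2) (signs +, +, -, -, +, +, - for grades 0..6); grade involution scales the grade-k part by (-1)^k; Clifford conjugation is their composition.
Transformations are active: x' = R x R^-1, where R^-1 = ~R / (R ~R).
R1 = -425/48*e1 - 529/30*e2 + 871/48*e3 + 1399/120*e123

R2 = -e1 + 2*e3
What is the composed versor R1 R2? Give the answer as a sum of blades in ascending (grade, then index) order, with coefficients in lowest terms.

Distribute over the terms of R2 (each basis-blade product reordered to ascending indices, repeated generators contracted through their squares):
R1 (-e1) = -425/48 - 529/30*e12 + 871/48*e13 + 1399/120*e23
R1 (2*e3) = -871/24 - 1399/60*e12 - 425/24*e13 - 529/15*e23
Summing the partial products and collecting blades:
Answer: -2167/48 - 819/20*e12 + 7/16*e13 - 2833/120*e23


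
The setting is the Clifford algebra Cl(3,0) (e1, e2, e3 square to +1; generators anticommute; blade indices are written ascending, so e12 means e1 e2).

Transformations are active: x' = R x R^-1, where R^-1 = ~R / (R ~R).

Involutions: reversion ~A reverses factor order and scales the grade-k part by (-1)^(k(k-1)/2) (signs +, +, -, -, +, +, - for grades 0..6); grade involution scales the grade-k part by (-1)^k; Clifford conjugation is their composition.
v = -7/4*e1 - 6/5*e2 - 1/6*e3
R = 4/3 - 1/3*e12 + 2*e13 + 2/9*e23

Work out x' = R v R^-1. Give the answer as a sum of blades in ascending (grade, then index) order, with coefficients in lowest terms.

~R = 4/3 + 1/3*e12 - 2*e13 - 2/9*e23, and R ~R = 481/81, so R^-1 = ~R / (481/81).
R v = -34/15*e1 - 1199/540*e2 + 319/90*e3 + 31/15*e123
Answer: 8531/9620*e1 - 44/37*e2 + 4405/2886*e3


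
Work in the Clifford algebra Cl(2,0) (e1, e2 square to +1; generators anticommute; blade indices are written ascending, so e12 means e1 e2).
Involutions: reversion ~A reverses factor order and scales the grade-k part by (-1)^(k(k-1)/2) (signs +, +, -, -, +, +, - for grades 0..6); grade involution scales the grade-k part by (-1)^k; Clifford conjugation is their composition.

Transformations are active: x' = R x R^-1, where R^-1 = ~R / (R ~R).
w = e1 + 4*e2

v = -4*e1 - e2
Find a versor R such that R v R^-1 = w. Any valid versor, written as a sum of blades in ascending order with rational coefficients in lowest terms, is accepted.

Sketch: the shared square 17 makes R = v + w = -3*e1 + 3*e2 the natural versor; its sandwich fixes that direction, negates (v - w)/2, and sends v to w.
Answer: -3*e1 + 3*e2


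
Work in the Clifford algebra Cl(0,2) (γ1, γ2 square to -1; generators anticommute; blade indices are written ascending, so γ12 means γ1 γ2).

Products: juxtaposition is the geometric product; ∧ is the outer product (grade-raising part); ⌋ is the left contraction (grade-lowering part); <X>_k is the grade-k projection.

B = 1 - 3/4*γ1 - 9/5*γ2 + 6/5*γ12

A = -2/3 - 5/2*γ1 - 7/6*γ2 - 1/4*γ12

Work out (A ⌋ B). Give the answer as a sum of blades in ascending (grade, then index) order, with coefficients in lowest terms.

step 1: -521/120 - 9/10*γ1 + 21/5*γ2 - 4/5*γ12
Answer: -521/120 - 9/10*γ1 + 21/5*γ2 - 4/5*γ12


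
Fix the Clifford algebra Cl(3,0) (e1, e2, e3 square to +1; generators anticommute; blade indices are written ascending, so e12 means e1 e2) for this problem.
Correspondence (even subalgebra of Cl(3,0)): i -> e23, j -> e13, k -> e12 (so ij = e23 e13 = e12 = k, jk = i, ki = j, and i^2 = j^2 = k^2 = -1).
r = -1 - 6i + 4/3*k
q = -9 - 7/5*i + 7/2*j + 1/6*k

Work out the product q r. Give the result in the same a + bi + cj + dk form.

In blades: q = -9 + 1/6*e12 + 7/2*e13 - 7/5*e23, r = -1 + 4/3*e12 - 6*e23.
Distribute q over r term by term (generator squares from the signature, products reordered to ascending indices): (-9)*r = 9 - 12*e12 + 54*e23; (1/6*e12)*r = -2/9 - 1/6*e12 - e13; (7/2*e13)*r = 21*e12 - 7/2*e13 + 14/3*e23; (-7/5*e23)*r = -42/5 + 28/15*e13 + 7/5*e23.
Sum: 17/45 + 53/6*e12 - 79/30*e13 + 901/15*e23; translating back through the correspondence:
Answer: 17/45 + 901/15*i - 79/30*j + 53/6*k


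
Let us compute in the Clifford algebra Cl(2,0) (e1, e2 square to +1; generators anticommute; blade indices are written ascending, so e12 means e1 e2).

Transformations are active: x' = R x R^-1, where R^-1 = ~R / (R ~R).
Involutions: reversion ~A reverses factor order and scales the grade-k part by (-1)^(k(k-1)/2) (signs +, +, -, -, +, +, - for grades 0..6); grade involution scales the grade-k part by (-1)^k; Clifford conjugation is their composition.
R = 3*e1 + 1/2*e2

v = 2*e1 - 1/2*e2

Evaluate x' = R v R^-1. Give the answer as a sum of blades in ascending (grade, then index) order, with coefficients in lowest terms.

~R = 3*e1 + 1/2*e2, and R ~R = 37/4, so R^-1 = ~R / (37/4).
R v = 23/4 - 5/2*e12
Answer: 64/37*e1 + 83/74*e2


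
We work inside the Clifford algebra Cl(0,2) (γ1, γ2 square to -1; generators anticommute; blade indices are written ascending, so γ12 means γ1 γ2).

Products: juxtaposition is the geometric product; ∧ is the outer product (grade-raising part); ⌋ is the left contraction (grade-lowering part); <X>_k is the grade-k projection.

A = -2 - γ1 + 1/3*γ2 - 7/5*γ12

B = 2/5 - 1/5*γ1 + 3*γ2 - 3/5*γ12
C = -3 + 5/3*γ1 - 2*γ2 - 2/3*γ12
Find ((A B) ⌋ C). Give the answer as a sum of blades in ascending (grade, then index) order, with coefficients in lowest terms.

step 1: -71/25 + 4*γ1 - 464/75*γ2 - 172/75*γ12
step 2: -2711/225 - 137/225*γ1 + 626/75*γ2 + 142/75*γ12
Answer: -2711/225 - 137/225*γ1 + 626/75*γ2 + 142/75*γ12


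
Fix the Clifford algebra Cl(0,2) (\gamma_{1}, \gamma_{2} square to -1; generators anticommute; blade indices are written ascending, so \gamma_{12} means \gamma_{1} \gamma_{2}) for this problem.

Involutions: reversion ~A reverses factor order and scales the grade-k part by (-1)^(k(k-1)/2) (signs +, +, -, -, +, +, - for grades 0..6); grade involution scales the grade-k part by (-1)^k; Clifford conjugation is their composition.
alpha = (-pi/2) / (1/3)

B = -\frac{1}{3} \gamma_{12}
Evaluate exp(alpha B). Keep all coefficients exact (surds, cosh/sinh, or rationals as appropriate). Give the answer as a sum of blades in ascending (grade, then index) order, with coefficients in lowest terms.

B^2 = (-\frac{1}{3})^2*(\gamma_{12})^2 = \frac{1}{9}*(-1) = -\frac{1}{9} (a basis 2-blade squares to minus the product of its generators' squares).
B^2 = -\frac{1}{9} — B^2 < 0, so the exponential closes trigonometrically: l = \frac{1}{3}, alpha*l = - \frac{\pi}{2}, so exp(alpha B) = cos(- \frac{\pi}{2}) + (sin(- \frac{\pi}{2})/(\frac{1}{3}))*B = 0 + (-3)*B.
Answer: \gamma_{12}


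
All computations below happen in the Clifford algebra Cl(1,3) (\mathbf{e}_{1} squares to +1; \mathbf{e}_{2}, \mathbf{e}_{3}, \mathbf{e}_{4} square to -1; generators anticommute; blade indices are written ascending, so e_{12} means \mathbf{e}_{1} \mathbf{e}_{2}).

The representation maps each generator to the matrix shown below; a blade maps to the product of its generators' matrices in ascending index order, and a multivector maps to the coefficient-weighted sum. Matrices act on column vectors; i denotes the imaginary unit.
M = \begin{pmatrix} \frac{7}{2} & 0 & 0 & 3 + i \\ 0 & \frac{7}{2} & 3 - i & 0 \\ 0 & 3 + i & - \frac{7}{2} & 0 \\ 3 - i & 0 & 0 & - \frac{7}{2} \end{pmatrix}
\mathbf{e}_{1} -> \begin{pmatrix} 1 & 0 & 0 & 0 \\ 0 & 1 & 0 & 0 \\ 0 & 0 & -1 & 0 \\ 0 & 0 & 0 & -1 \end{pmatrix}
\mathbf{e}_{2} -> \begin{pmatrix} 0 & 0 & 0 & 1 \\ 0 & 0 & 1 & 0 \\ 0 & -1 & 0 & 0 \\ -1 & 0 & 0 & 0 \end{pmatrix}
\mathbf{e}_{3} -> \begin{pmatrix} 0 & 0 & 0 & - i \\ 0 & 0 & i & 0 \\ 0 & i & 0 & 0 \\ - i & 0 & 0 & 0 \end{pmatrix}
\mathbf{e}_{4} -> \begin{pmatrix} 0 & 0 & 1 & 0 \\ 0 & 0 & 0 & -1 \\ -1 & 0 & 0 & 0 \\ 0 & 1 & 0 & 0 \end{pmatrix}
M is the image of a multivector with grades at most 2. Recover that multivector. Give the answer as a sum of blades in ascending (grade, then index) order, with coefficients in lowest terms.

Method: the blade images are trace-orthogonal — tr(rho(e_A) rho(e_B)^-1) = 4 if A = B and 0 otherwise — and rho(e_A)^-1 = (e_A)^2 * rho(e_A) with (e_A)^2 = +1 or -1, so the coefficient of e_A in the preimage is (e_A)^2 * tr(M rho(e_A))/4.
Nonzero projections over blades of grade <= 2: e_{1}: (e_{1})^2 = +1, tr(M rho(e_{1})) = 14, coefficient \frac{7}{2}; e_{12}: (e_{12})^2 = +1, tr(M rho(e_{12})) = 12, coefficient 3; e_{13}: (e_{13})^2 = +1, tr(M rho(e_{13})) = -4, coefficient -1. Every other blade of grade <= 2 projects to 0.
Answer: \frac{7}{2} e_{1} + 3 e_{12} - e_{13}


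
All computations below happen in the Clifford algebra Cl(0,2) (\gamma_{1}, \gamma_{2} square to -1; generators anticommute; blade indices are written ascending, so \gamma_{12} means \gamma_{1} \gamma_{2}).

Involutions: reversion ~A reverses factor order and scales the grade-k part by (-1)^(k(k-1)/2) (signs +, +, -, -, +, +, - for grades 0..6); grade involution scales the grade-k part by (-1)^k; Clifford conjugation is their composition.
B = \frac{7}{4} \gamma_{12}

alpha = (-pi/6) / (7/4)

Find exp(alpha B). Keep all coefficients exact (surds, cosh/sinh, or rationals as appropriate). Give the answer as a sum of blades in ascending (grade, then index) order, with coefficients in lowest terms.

B^2 = (\frac{7}{4})^2*(\gamma_{12})^2 = \frac{49}{16}*(-1) = -\frac{49}{16} (a basis 2-blade squares to minus the product of its generators' squares).
B^2 = -\frac{49}{16} — a negative square means the series sums to a rotation: l = \frac{7}{4}, alpha*l = - \frac{\pi}{6}, so exp(alpha B) = cos(- \frac{\pi}{6}) + (sin(- \frac{\pi}{6})/(\frac{7}{4}))*B = \frac{\sqrt{3}}{2} + (- \frac{2}{7})*B.
Answer: \frac{\sqrt{3}}{2} - \frac{1}{2} \gamma_{12}


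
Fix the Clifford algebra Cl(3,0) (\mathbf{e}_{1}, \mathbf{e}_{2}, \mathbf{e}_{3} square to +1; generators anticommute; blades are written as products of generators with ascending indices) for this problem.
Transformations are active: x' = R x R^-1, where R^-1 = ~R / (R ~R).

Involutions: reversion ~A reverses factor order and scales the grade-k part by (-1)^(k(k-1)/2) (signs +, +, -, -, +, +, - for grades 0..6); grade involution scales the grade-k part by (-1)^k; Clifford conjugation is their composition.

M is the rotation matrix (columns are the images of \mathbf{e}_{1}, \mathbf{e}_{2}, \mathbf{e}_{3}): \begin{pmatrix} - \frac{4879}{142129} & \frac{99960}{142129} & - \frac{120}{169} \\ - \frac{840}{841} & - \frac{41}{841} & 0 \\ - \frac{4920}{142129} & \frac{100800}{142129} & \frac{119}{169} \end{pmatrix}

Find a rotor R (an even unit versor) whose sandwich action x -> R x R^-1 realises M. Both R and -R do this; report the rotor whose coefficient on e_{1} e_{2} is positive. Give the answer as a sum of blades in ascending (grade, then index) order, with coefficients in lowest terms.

Method: write R = a + b12*e_{1} e_{2} + b13*e_{1} e_{3} + b23*e_{2} e_{3} with a^2 + b12^2 + b13^2 + b23^2 = 1 (so R^-1 = ~R). Expanding the columns R e_j ~R gives tr M = 4a^2 - 1 and, from the antisymmetric part, M21 - M12 = -4a*b12, M13 - M31 = 4a*b13, M32 - M23 = -4a*b23.
Here tr M = \frac{88271}{142129}, so a^2 = (1 + tr M)/4 = \frac{57600}{142129} and a = ±\frac{240}{377}. Taking a = \frac{240}{377}: M21 - M12 = -\frac{241920}{142129}, M13 - M31 = -\frac{96000}{142129}, M32 - M23 = \frac{100800}{142129}, giving b12 = \frac{252}{377}, b13 = -\frac{100}{377}, b23 = -\frac{105}{377}, i.e. R = \frac{240}{377} + \frac{252}{377} e_{1} e_{2} - \frac{100}{377} e_{1} e_{3} - \frac{105}{377} e_{2} e_{3}.
Its e_{1} e_{2} coefficient is already positive.
Answer: \frac{240}{377} + \frac{252}{377} e_{1} e_{2} - \frac{100}{377} e_{1} e_{3} - \frac{105}{377} e_{2} e_{3}. Key observation: the double cover Spin(3) -> SO(3) sends R and -R to the same matrix (trace \frac{88271}{142129} here), so the stated sign of the e_{1} e_{2} coefficient is what selects one sheet.


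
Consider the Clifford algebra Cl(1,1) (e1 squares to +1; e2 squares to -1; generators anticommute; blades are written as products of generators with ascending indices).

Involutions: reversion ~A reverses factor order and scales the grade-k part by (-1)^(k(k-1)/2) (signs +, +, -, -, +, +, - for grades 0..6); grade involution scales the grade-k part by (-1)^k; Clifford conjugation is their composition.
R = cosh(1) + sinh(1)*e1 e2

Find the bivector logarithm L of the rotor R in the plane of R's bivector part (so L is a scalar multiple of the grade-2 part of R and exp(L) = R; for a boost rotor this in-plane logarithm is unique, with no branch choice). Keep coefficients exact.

The scalar part of R is cosh(1), giving the rapidity magnitude (cosh is even); the bivector part supplies orientation, its quotient by sinh of the rapidity is the plane, and L = rapidity * plane — unique in that plane, since flipping both signs leaves L unchanged.
Concretely: cosh(rapidity) = cosh(1) gives rapidity = ±1, and since rapidity/sinh(rapidity) is even the sign is immaterial: L = (rapidity/sinh(rapidity)) * <R>_2 = (1/sinh(1)) * <R>_2.
Answer: e1 e2


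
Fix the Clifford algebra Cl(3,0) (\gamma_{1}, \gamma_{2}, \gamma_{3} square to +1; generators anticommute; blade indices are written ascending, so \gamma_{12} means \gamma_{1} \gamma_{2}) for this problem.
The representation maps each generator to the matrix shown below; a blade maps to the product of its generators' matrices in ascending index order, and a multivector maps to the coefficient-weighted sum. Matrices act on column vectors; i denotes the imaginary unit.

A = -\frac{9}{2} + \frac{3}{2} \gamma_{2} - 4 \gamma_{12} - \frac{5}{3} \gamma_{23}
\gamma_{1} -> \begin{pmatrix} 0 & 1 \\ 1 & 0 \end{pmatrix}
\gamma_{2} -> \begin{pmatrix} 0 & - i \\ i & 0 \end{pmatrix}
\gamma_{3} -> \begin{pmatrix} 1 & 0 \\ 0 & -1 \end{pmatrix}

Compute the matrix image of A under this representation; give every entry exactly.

Bivector images (products of the table entries): rho(\gamma_{12}) = rho(\gamma_{1})rho(\gamma_{2}) = \begin{pmatrix} i & 0 \\ 0 & - i \end{pmatrix}; rho(\gamma_{23}) = rho(\gamma_{2})rho(\gamma_{3}) = \begin{pmatrix} 0 & i \\ i & 0 \end{pmatrix}.
M = (-\frac{9}{2})*1 + (\frac{3}{2})*rho(\gamma_{2}) + (-4)*rho(\gamma_{12}) + (-\frac{5}{3})*rho(\gamma_{23}), summed entrywise (1 is the identity matrix):
Answer: \begin{pmatrix} - \frac{9}{2} - 4 i & - \frac{19 i}{6} \\ - \frac{i}{6} & - \frac{9}{2} + 4 i \end{pmatrix}


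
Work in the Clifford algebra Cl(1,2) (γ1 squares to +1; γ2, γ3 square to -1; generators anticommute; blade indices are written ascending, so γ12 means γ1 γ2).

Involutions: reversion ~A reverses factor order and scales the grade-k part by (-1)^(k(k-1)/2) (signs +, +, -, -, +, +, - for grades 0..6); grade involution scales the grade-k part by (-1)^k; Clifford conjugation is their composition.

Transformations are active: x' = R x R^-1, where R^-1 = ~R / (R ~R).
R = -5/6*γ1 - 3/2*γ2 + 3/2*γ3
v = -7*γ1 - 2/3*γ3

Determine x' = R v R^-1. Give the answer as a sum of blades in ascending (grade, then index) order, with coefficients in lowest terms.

~R = -5/6*γ1 - 3/2*γ2 + 3/2*γ3, and R ~R = -137/36, so R^-1 = ~R / (-137/36).
R v = 41/6 - 21/2*γ12 + 199/18*γ13 + γ23
Answer: 1369/137*γ1 + 738/137*γ2 - 1940/411*γ3


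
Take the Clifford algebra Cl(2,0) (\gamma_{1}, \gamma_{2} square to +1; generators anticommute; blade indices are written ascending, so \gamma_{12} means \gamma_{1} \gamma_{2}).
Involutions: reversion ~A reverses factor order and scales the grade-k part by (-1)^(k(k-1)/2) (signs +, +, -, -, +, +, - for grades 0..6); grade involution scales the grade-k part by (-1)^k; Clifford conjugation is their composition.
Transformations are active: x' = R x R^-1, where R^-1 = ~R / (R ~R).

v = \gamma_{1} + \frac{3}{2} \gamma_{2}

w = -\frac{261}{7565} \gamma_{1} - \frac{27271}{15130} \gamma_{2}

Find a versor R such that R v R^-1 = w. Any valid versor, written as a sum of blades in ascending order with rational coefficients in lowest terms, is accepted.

Sketch: the shared square \frac{13}{4} makes R = v + w = \frac{7304}{7565} \gamma_{1} - \frac{2288}{7565} \gamma_{2} the natural versor; its sandwich fixes that direction, negates (v - w)/2, and sends v to w.
Answer: \frac{7304}{7565} \gamma_{1} - \frac{2288}{7565} \gamma_{2}


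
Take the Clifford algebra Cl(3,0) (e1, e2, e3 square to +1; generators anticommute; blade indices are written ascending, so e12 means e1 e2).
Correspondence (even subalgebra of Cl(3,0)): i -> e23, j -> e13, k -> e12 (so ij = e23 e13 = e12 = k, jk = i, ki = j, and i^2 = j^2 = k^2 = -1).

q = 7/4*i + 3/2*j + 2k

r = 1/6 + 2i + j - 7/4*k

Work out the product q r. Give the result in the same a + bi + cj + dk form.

In blades: q = 2*e12 + 3/2*e13 + 7/4*e23, r = 1/6 - 7/4*e12 + e13 + 2*e23.
Distribute q over r term by term (generator squares from the signature, products reordered to ascending indices): (2*e12)*r = 7/2 + 1/3*e12 + 4*e13 - 2*e23; (3/2*e13)*r = -3/2 - 3*e12 + 1/4*e13 - 21/8*e23; (7/4*e23)*r = -7/2 + 7/4*e12 + 49/16*e13 + 7/24*e23.
Sum: -3/2 - 11/12*e12 + 117/16*e13 - 13/3*e23; translating back through the correspondence:
Answer: -3/2 - 13/3*i + 117/16*j - 11/12*k


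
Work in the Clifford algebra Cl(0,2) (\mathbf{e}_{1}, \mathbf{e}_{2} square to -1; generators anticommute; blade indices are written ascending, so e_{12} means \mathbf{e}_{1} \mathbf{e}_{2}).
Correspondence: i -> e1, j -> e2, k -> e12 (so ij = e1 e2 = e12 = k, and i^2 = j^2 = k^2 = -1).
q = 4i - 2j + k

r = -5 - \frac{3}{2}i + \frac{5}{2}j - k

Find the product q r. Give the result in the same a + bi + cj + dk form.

In blades: q = 4 e_{1} - 2 e_{2} + e_{12}, r = -5 - \frac{3}{2} e_{1} + \frac{5}{2} e_{2} - e_{12}.
Distribute q over r term by term (generator squares from the signature, products reordered to ascending indices): (4 e_{1})*r = 6 - 20 e_{1} + 4 e_{2} + 10 e_{12}; (-2 e_{2})*r = 5 + 2 e_{1} + 10 e_{2} - 3 e_{12}; (e_{12})*r = 1 - \frac{5}{2} e_{1} - \frac{3}{2} e_{2} - 5 e_{12}.
Sum: 12 - \frac{41}{2} e_{1} + \frac{25}{2} e_{2} + 2 e_{12}; translating back through the correspondence:
Answer: 12 - \frac{41}{2}i + \frac{25}{2}j + 2k


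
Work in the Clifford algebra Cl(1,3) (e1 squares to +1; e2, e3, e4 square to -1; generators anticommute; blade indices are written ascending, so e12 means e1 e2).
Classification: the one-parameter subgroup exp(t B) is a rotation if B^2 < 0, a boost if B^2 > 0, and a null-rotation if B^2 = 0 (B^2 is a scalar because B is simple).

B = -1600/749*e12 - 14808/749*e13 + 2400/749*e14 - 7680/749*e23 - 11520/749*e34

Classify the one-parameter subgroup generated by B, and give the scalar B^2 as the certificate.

B^2 term by term: the squares give (-1600/749)^2*(e12)^2 + (-14808/749)^2*(e13)^2 + (2400/749)^2*(e14)^2 + (-7680/749)^2*(e23)^2 + (-11520/749)^2*(e34)^2 = 2560000/561001*(+1) + 219276864/561001*(+1) + 5760000/561001*(+1) + 58982400/561001*(-1) + 132710400/561001*(-1) = 64 (each basis 2-blade squares to minus the product of its generators' squares); cross terms between blades sharing an index anticommute and cancel; the commuting (index-disjoint) pairs give grade-4 terms 2*c*c'*(blade product), which cancel blade by blade — e1234: 36864000/561001 - 36864000/561001 = 0 — confirming B is simple. So B^2 = 64.
Answer: boost, certificate B^2 = 64. Why this suffices: the scalar 64 survives any versor conjugation, so its sign alone determines the class however B is presented.


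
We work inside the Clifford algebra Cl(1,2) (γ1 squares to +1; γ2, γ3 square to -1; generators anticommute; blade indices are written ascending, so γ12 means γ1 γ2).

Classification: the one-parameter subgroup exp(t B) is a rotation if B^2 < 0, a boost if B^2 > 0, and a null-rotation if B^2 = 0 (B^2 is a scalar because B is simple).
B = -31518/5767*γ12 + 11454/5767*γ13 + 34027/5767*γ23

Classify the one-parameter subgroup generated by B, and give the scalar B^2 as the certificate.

B^2 term by term: the squares give (-31518/5767)^2*(γ12)^2 + (11454/5767)^2*(γ13)^2 + (34027/5767)^2*(γ23)^2 = 993384324/33258289*(+1) + 131194116/33258289*(+1) + 1157836729/33258289*(-1) = -1 (each basis 2-blade squares to minus the product of its generators' squares); cross terms between blades sharing an index anticommute and cancel. So B^2 = -1.
Answer: rotation, certificate B^2 = -1. One invariant decides it: the square -1 survives every conjugation, and its sign is exactly the classification.


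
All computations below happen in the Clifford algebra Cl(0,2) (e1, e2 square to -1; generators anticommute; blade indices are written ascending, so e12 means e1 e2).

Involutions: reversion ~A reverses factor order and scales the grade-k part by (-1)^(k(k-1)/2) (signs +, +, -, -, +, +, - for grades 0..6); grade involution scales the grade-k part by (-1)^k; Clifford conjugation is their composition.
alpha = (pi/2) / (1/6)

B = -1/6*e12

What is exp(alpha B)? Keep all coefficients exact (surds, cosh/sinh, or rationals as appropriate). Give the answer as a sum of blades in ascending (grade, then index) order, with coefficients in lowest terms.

B^2 = (-1/6)^2*(e12)^2 = 1/36*(-1) = -1/36 (a basis 2-blade squares to minus the product of its generators' squares).
B^2 = -1/36 — the series telescopes trigonometrically here: l = 1/6, alpha*l = pi/2, so exp(alpha B) = cos(pi/2) + (sin(pi/2)/(1/6))*B = 0 + (6)*B.
Answer: -e12


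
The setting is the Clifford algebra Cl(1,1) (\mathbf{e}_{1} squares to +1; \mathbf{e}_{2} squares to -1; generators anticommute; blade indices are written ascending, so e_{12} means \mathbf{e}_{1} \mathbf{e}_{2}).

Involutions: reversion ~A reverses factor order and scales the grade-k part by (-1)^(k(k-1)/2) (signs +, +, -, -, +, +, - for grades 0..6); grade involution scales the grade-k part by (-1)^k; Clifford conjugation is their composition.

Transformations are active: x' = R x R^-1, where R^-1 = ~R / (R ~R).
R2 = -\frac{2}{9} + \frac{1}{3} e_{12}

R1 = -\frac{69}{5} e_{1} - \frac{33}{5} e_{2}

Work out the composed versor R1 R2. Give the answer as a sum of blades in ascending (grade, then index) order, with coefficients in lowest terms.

Distribute over the terms of R1 (each basis-blade product reordered to ascending indices, repeated generators contracted through their squares):
(-\frac{69}{5} e_{1}) R2 = \frac{46}{15} e_{1} - \frac{23}{5} e_{2}
(-\frac{33}{5} e_{2}) R2 = -\frac{11}{5} e_{1} + \frac{22}{15} e_{2}
Summing the partial products and collecting blades:
Answer: \frac{13}{15} e_{1} - \frac{47}{15} e_{2}


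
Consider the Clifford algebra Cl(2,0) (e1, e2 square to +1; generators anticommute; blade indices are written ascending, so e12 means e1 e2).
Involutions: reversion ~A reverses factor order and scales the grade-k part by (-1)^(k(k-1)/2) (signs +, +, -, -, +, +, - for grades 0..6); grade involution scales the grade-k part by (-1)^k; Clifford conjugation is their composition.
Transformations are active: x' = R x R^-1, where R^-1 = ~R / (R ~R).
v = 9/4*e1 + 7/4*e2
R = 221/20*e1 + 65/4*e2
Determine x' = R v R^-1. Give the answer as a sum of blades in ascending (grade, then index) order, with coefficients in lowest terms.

~R = 221/20*e1 + 65/4*e2, and R ~R = 77233/200, so R^-1 = ~R / (77233/200).
R v = 533/10 - 689/40*e12
Answer: 1463/1828*e1 + 5001/1828*e2


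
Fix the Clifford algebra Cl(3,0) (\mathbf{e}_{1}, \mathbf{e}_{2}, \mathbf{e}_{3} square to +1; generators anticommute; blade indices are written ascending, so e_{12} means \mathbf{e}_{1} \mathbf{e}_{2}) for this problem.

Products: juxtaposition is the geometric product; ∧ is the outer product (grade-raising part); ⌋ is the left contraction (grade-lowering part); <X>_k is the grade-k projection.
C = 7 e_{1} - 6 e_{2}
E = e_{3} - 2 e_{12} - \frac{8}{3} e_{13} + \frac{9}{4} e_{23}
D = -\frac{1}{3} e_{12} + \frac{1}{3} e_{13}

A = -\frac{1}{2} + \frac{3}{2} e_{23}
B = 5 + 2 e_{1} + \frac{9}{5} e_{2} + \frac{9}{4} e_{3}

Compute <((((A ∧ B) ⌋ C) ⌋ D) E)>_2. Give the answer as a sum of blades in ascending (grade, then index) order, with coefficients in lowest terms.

step 1: -\frac{5}{2} - e_{1} - \frac{9}{10} e_{2} - \frac{9}{8} e_{3} + \frac{15}{2} e_{23} + 3 e_{123}
step 2: -\frac{8}{5} - \frac{35}{2} e_{1} + 15 e_{2}
step 3: 5 e_{1} + \frac{35}{6} e_{2} - \frac{35}{6} e_{3} + \frac{8}{15} e_{12} - \frac{8}{15} e_{13}
step 4: -\frac{557}{90} - \frac{199}{45} e_{1} + \frac{25}{8} e_{2} - \frac{5}{24} e_{3} + \frac{6}{5} e_{12} + \frac{31}{5} e_{13} + \frac{749}{90} e_{23} + \frac{7021}{180} e_{123}
step 5: \frac{6}{5} e_{12} + \frac{31}{5} e_{13} + \frac{749}{90} e_{23}
Answer: \frac{6}{5} e_{12} + \frac{31}{5} e_{13} + \frac{749}{90} e_{23}


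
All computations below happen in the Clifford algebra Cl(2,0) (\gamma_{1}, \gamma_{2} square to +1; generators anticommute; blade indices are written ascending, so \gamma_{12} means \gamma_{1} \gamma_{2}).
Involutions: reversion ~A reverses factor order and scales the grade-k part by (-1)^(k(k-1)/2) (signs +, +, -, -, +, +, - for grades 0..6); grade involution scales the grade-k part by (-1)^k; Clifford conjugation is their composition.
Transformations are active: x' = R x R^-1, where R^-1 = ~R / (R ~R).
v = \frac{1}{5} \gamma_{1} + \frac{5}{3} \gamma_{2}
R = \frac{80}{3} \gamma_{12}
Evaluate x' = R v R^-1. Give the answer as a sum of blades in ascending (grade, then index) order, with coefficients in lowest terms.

~R = -\frac{80}{3} \gamma_{12}, and R ~R = \frac{6400}{9}, so R^-1 = ~R / (\frac{6400}{9}).
R v = \frac{400}{9} \gamma_{1} - \frac{16}{3} \gamma_{2}
Answer: -\frac{1}{5} \gamma_{1} - \frac{5}{3} \gamma_{2}


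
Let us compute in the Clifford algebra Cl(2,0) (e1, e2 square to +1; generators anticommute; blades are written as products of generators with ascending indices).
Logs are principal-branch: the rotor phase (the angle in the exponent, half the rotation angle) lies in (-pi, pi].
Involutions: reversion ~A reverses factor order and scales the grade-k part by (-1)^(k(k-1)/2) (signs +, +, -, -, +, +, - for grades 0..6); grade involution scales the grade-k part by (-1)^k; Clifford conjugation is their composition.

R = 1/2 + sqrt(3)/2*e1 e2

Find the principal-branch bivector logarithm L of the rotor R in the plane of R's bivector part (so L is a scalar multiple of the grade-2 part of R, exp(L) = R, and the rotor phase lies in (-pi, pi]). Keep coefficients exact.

The scalar part of R is 1/2, so the principal-branch rotor phase is pinned; divide the bivector part by its sine to get the unit plane — L is the phase times that plane.
Concretely: cos(phase) = 1/2 gives phase = ±pi/3, and since phase/sin(phase) is even the sign is immaterial: L = (phase/sin(phase)) * <R>_2 = (2*sqrt(3)*pi/9) * <R>_2.
Answer: pi/3*e1 e2


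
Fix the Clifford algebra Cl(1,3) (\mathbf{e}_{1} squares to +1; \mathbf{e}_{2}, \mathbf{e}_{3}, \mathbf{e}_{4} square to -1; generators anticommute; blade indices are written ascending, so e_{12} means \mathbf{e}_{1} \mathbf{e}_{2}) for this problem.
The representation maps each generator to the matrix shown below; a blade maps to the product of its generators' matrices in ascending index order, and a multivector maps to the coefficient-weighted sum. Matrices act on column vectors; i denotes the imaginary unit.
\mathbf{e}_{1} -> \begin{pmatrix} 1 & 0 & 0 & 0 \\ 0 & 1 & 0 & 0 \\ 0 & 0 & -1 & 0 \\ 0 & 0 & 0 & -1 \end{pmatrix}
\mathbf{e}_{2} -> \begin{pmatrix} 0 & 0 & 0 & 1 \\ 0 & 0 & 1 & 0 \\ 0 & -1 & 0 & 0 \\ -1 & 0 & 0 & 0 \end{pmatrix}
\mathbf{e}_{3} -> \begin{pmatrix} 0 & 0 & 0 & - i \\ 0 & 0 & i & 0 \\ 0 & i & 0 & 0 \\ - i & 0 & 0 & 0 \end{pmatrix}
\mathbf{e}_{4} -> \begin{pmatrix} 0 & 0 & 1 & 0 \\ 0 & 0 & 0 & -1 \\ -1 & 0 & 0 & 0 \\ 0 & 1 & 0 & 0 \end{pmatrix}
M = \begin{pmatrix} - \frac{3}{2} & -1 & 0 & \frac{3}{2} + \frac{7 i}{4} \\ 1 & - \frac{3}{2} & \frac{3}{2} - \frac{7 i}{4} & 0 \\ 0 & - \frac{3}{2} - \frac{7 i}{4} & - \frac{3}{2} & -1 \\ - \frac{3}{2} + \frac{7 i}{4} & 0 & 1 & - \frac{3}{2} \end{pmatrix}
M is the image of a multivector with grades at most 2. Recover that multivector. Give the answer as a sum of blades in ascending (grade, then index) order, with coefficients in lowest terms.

Method: the blade images are trace-orthogonal — tr(rho(e_A) rho(e_B)^-1) = 4 if A = B and 0 otherwise — and rho(e_A)^-1 = (e_A)^2 * rho(e_A) with (e_A)^2 = +1 or -1, so the coefficient of e_A in the preimage is (e_A)^2 * tr(M rho(e_A))/4.
Nonzero projections over blades of grade <= 2: 1: (1)^2 = +1, tr(M 1) = -6, coefficient -\frac{3}{2}; e_{2}: (e_{2})^2 = -1, tr(M rho(e_{2})) = -6, coefficient \frac{3}{2}; e_{3}: (e_{3})^2 = -1, tr(M rho(e_{3})) = 7, coefficient -\frac{7}{4}; e_{24}: (e_{24})^2 = -1, tr(M rho(e_{24})) = 4, coefficient -1. Every other blade of grade <= 2 projects to 0.
Answer: -\frac{3}{2} + \frac{3}{2} e_{2} - \frac{7}{4} e_{3} - e_{24}


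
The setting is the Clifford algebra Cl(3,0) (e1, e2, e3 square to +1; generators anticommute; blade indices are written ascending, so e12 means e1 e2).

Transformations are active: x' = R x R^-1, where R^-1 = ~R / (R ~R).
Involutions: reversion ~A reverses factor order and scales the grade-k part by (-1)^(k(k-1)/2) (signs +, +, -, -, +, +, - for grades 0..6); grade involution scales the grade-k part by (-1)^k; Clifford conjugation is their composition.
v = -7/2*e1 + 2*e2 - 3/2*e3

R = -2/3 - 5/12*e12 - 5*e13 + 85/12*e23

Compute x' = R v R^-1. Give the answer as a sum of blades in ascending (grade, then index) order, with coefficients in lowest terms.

~R = -2/3 + 5/12*e12 + 5*e13 - 85/12*e23, and R ~R = 1819/24, so R^-1 = ~R / (1819/24).
R v = 9*e1 - 161/12*e2 - 92/3*e3 - 85/6*e123
Answer: 7571/10914*e1 - 19826/5457*e2 + 23959/10914*e3


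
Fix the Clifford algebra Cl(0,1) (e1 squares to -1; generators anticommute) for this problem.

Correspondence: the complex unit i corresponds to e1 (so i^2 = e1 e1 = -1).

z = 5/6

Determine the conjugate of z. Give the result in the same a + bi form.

In blades: z = 5/6.
Conjugation here is Clifford conjugation: the scalar is fixed and the grade-1 and grade-2 blades all flip sign, giving 5/6; translating back:
Answer: 5/6


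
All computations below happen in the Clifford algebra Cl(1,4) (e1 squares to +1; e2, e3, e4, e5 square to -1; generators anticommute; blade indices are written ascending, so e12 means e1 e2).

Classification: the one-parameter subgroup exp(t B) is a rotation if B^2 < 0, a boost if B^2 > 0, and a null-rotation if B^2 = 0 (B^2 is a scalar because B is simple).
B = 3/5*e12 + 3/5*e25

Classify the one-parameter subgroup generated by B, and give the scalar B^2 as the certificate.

B^2 term by term: the squares give (3/5)^2*(e12)^2 + (3/5)^2*(e25)^2 = 9/25*(+1) + 9/25*(-1) = 0 (each basis 2-blade squares to minus the product of its generators' squares); cross terms between blades sharing an index anticommute and cancel. So B^2 = 0.
Answer: null-rotation, certificate B^2 = 0. One invariant decides it: the square 0 survives every conjugation, and its sign is exactly the classification.


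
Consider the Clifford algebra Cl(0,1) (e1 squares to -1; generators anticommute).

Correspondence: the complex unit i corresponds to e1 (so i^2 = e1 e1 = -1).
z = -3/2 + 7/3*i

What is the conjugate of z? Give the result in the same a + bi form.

In blades: z = -3/2 + 7/3*e1.
Conjugation here is Clifford conjugation: the scalar is fixed and the grade-1 and grade-2 blades all flip sign, giving -3/2 - 7/3*e1; translating back:
Answer: -3/2 - 7/3*i


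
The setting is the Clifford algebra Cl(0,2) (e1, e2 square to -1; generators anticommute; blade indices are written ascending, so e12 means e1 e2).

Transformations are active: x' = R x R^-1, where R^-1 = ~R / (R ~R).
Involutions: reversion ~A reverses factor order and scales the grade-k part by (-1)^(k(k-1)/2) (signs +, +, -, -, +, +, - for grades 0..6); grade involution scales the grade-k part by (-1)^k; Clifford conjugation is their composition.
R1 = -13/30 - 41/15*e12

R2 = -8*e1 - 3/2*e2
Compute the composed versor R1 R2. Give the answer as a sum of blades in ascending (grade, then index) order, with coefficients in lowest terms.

Distribute over the terms of R1 (each basis-blade product reordered to ascending indices, repeated generators contracted through their squares):
(-13/30) R2 = 52/15*e1 + 13/20*e2
(-41/15*e12) R2 = -41/10*e1 + 328/15*e2
Summing the partial products and collecting blades:
Answer: -19/30*e1 + 1351/60*e2
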